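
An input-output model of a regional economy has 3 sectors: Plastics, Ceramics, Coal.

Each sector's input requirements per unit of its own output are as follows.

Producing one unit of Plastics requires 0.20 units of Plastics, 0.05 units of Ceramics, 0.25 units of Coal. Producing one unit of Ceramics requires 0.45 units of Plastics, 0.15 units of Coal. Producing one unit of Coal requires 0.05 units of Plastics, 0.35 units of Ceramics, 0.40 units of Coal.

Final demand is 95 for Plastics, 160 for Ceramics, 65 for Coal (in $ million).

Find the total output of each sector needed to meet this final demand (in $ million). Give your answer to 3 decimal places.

x_1 = 295.232, x_2 = 280.255, x_3 = 301.410

I − A =
  [   0.80    -0.45    -0.05]
  [  -0.05     1.00    -0.35]
  [  -0.25    -0.15     0.60]
Cofactors of I−A, C_ij = (−1)^(i+j)·(minor ij) (rows/columns in the sector order above):
  C_11 = (1.00)(0.60) − (-0.35)(-0.15) = 0.5475
  C_12 = −[(-0.05)(0.60) − (-0.35)(-0.25)] = 0.1175
  C_13 = (-0.05)(-0.15) − (1.00)(-0.25) = 0.2575
  C_21 = −[(-0.45)(0.60) − (-0.05)(-0.15)] = 0.2775
  C_22 = (0.80)(0.60) − (-0.05)(-0.25) = 0.4675
  C_23 = −[(0.80)(-0.15) − (-0.45)(-0.25)] = 0.2325
  C_31 = (-0.45)(-0.35) − (-0.05)(1.00) = 0.2075
  C_32 = −[(0.80)(-0.35) − (-0.05)(-0.05)] = 0.2825
  C_33 = (0.80)(1.00) − (-0.45)(-0.05) = 0.7775
det(I−A) = Σ_j (I−A)_1j·C_1j = (0.80)(0.5475) + (-0.45)(0.1175) + (-0.05)(0.2575) = 0.37225
adj(I−A) = Cᵀ =
  [ 0.5475   0.2775   0.2075]
  [ 0.1175   0.4675   0.2825]
  [ 0.2575   0.2325   0.7775]
(I − A)⁻¹ = adj(I−A) / det(I−A) ≈
  [   1.4708     0.7455     0.5574]
  [   0.3156     1.2559     0.7589]
  [   0.6917     0.6246     2.0887]
x = (I − A)⁻¹ d = adj(I−A)·d / det(I−A), with det(I−A) = 0.37225:
  x_1 = (0.5475·95 + 0.2775·160 + 0.2075·65) / 0.37225 = 109.90 / 0.37225 ≈ 295.232
  x_2 = (0.1175·95 + 0.4675·160 + 0.2825·65) / 0.37225 = 104.325 / 0.37225 ≈ 280.255
  x_3 = (0.2575·95 + 0.2325·160 + 0.7775·65) / 0.37225 = 112.20 / 0.37225 ≈ 301.410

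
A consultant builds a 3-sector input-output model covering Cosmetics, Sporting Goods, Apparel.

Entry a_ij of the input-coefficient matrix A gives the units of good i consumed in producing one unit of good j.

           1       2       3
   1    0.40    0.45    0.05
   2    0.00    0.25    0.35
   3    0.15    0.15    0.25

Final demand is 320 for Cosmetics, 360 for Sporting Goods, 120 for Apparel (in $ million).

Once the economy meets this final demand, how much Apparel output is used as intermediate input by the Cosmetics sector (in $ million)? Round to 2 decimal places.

z_31 = 168.46

I − A =
  [   0.60    -0.45    -0.05]
  [   0.00     0.75    -0.35]
  [  -0.15    -0.15     0.75]
Cofactors of I−A, C_ij = (−1)^(i+j)·(minor ij) (rows/columns in the sector order above):
  C_11 = (0.75)(0.75) − (-0.35)(-0.15) = 0.5100
  C_12 = −[(0.00)(0.75) − (-0.35)(-0.15)] = 0.0525
  C_13 = (0.00)(-0.15) − (0.75)(-0.15) = 0.1125
  C_21 = −[(-0.45)(0.75) − (-0.05)(-0.15)] = 0.3450
  C_22 = (0.60)(0.75) − (-0.05)(-0.15) = 0.4425
  C_23 = −[(0.60)(-0.15) − (-0.45)(-0.15)] = 0.1575
  C_31 = (-0.45)(-0.35) − (-0.05)(0.75) = 0.1950
  C_32 = −[(0.60)(-0.35) − (-0.05)(0.00)] = 0.2100
  C_33 = (0.60)(0.75) − (-0.45)(0.00) = 0.4500
det(I−A) = Σ_j (I−A)_1j·C_1j = (0.60)(0.5100) + (-0.45)(0.0525) + (-0.05)(0.1125) = 0.27675
adj(I−A) = Cᵀ =
  [ 0.5100   0.3450   0.1950]
  [ 0.0525   0.4425   0.2100]
  [ 0.1125   0.1575   0.4500]
(I − A)⁻¹ = adj(I−A) / det(I−A) ≈
  [   1.8428     1.2466     0.7046]
  [   0.1897     1.5989     0.7588]
  [   0.4065     0.5691     1.6260]
First solve x = (I − A)⁻¹ d = adj(I−A)·d / det(I−A); in particular x_1 = (0.5100·320 + 0.3450·360 + 0.1950·120) / 0.27675 = 310.80 / 0.27675 ≈ 1123.0352.
Intermediate flow from 3 to 1: z_31 = a_31 · x_1 = 0.15 × 310.80 / 0.27675 = 46.62 / 0.27675 ≈ 168.46.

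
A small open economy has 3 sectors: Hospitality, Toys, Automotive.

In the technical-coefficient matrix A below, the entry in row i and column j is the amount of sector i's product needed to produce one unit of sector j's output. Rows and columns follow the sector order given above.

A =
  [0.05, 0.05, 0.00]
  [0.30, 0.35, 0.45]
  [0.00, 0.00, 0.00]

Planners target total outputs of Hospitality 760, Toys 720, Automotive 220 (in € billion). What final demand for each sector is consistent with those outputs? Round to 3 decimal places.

I − A =
  [   0.95    -0.05     0.00]
  [  -0.30     0.65    -0.45]
  [   0.00     0.00     1.00]
d = (I − A) x:
  d_H = (+0.95)·760 + (-0.05)·720 + (+0.00)·220 = 686.000
  d_T = (-0.30)·760 + (+0.65)·720 + (-0.45)·220 = 141.000
  d_A = (+0.00)·760 + (+0.00)·720 + (+1.00)·220 = 220.000

d_H = 686.000, d_T = 141.000, d_A = 220.000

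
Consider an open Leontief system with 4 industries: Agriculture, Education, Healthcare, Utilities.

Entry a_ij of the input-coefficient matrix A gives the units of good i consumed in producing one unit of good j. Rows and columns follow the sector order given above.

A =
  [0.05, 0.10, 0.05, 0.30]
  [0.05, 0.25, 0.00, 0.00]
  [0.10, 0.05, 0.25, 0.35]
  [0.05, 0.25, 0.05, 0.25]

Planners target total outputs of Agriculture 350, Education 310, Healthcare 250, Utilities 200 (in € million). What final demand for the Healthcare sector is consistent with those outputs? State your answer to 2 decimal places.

I − A =
  [   0.95    -0.10    -0.05    -0.30]
  [  -0.05     0.75     0.00     0.00]
  [  -0.10    -0.05     0.75    -0.35]
  [  -0.05    -0.25    -0.05     0.75]
d = (I − A) x:
  d_1 = (+0.95)·350 + (-0.10)·310 + (-0.05)·250 + (-0.30)·200 = 229.00
  d_2 = (-0.05)·350 + (+0.75)·310 + (+0.00)·250 + (+0.00)·200 = 215.00
  d_3 = (-0.10)·350 + (-0.05)·310 + (+0.75)·250 + (-0.35)·200 = 67.00
  d_4 = (-0.05)·350 + (-0.25)·310 + (-0.05)·250 + (+0.75)·200 = 42.50

d_3 = 67.00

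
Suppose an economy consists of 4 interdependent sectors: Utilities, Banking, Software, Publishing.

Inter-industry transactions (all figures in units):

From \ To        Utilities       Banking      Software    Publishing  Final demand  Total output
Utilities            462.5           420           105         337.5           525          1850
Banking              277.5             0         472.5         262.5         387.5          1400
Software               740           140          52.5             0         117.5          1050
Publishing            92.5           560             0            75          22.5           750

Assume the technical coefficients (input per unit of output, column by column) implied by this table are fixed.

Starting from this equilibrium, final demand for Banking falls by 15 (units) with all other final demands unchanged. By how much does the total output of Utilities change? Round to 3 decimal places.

Δx_U = -21.208

Technical coefficients a_ij = z_ij / X_j:
  a_UU = 462.5/1850 = 0.25, a_BU = 277.5/1850 = 0.15, a_SU = 740/1850 = 0.40, a_PU = 92.5/1850 = 0.05
  a_UB = 420/1400 = 0.30, a_BB = 0/1400 = 0.00, a_SB = 140/1400 = 0.10, a_PB = 560/1400 = 0.40
  a_US = 105/1050 = 0.10, a_BS = 472.5/1050 = 0.45, a_SS = 52.5/1050 = 0.05, a_PS = 0/1050 = 0.00
  a_UP = 337.5/750 = 0.45, a_BP = 262.5/750 = 0.35, a_SP = 0/750 = 0.00, a_PP = 75/750 = 0.10
I − A =
  [   0.75    -0.30    -0.10    -0.45]
  [  -0.15     1.00    -0.45    -0.35]
  [  -0.40    -0.10     0.95     0.00]
  [  -0.05    -0.40     0.00     0.90]
Compute the cofactors C_ij = (−1)^(i+j)·(3×3 minor ij) of I−A; the adjugate is their transpose:
adj(I−A) = Cᵀ =
  [ 0.681500   0.436500   0.278500   0.510500]
  [ 0.306875   0.583875   0.308875   0.380500]
  [ 0.319250   0.245250   0.474750   0.255000]
  [ 0.174250   0.283750   0.152750   0.540500]
det(I−A) = Σ_j (I−A)_1j·C_1j = (0.75)(0.681500) + (-0.30)(0.306875) + (-0.10)(0.319250) + (-0.45)(0.174250) = 0.308725
(I − A)⁻¹ = adj(I−A) / det(I−A) ≈
  [   2.2075     1.4139     0.9021     1.6536]
  [   0.9940     1.8912     1.0005     1.2325]
  [   1.0341     0.7944     1.5378     0.8260]
  [   0.5644     0.9191     0.4948     1.7507]
Δx = (I − A)⁻¹ Δd with Δd having -15 in the Banking component and 0 elsewhere.
So Δx_U = L_UB · (-15), where L_UB = adj(I−A)_UB / det(I−A) = 0.436500 / 0.308725.
Δx_U = 0.436500 × (-15) / 0.308725 = -6.5475 / 0.308725 ≈ -21.208.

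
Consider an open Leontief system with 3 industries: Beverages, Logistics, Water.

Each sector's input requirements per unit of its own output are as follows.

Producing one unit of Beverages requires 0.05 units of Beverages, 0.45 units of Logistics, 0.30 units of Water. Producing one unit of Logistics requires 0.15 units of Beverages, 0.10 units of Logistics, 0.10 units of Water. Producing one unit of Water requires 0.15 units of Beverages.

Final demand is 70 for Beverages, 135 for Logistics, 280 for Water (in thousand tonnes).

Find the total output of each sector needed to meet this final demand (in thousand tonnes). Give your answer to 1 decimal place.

x_B = 166.3, x_L = 233.1, x_W = 353.2

I − A =
  [   0.95    -0.15    -0.15]
  [  -0.45     0.90     0.00]
  [  -0.30    -0.10     1.00]
Cofactors of I−A, C_ij = (−1)^(i+j)·(minor ij) (rows/columns in the sector order above):
  C_11 = (0.90)(1.00) − (0.00)(-0.10) = 0.9000
  C_12 = −[(-0.45)(1.00) − (0.00)(-0.30)] = 0.4500
  C_13 = (-0.45)(-0.10) − (0.90)(-0.30) = 0.3150
  C_21 = −[(-0.15)(1.00) − (-0.15)(-0.10)] = 0.1650
  C_22 = (0.95)(1.00) − (-0.15)(-0.30) = 0.9050
  C_23 = −[(0.95)(-0.10) − (-0.15)(-0.30)] = 0.1400
  C_31 = (-0.15)(0.00) − (-0.15)(0.90) = 0.1350
  C_32 = −[(0.95)(0.00) − (-0.15)(-0.45)] = 0.0675
  C_33 = (0.95)(0.90) − (-0.15)(-0.45) = 0.7875
det(I−A) = Σ_j (I−A)_1j·C_1j = (0.95)(0.9000) + (-0.15)(0.4500) + (-0.15)(0.3150) = 0.74025
adj(I−A) = Cᵀ =
  [ 0.9000   0.1650   0.1350]
  [ 0.4500   0.9050   0.0675]
  [ 0.3150   0.1400   0.7875]
(I − A)⁻¹ = adj(I−A) / det(I−A) ≈
  [   1.2158     0.2229     0.1824]
  [   0.6079     1.2226     0.0912]
  [   0.4255     0.1891     1.0638]
x = (I − A)⁻¹ d = adj(I−A)·d / det(I−A), with det(I−A) = 0.74025:
  x_B = (0.9000·70 + 0.1650·135 + 0.1350·280) / 0.74025 = 123.075 / 0.74025 ≈ 166.3
  x_L = (0.4500·70 + 0.9050·135 + 0.0675·280) / 0.74025 = 172.575 / 0.74025 ≈ 233.1
  x_W = (0.3150·70 + 0.1400·135 + 0.7875·280) / 0.74025 = 261.45 / 0.74025 ≈ 353.2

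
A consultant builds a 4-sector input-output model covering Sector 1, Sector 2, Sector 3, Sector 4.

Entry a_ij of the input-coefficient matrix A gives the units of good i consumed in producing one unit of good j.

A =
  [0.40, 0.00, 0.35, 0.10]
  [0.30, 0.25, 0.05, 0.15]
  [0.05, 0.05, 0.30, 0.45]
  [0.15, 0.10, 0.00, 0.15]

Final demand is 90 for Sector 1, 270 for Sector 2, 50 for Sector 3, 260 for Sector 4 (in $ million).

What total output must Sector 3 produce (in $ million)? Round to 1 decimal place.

I − A =
  [   0.60     0.00    -0.35    -0.10]
  [  -0.30     0.75    -0.05    -0.15]
  [  -0.05    -0.05     0.70    -0.45]
  [  -0.15    -0.10     0.00     0.85]
Compute the cofactors C_ij = (−1)^(i+j)·(3×3 minor ij) of I−A; the adjugate is their transpose:
adj(I−A) = Cᵀ =
  [ 0.431375   0.037625   0.218375   0.173000]
  [ 0.199750   0.308000   0.121875   0.142375]
  [ 0.109125   0.052250   0.359250   0.212250]
  [ 0.099625   0.042875   0.052875   0.295125]
det(I−A) = Σ_j (I−A)_1j·C_1j = (0.60)(0.431375) + (0.00)(0.199750) + (-0.35)(0.109125) + (-0.10)(0.099625) = 0.21066875
(I − A)⁻¹ = adj(I−A) / det(I−A) ≈
  [   2.0476     0.1786     1.0366     0.8212]
  [   0.9482     1.4620     0.5785     0.6758]
  [   0.5180     0.2480     1.7053     1.0075]
  [   0.4729     0.2035     0.2510     1.4009]
x = (I − A)⁻¹ d = adj(I−A)·d / det(I−A), with det(I−A) = 0.21066875:
  x_1 = (0.431375·90 + 0.037625·270 + 0.218375·50 + 0.173000·260) / 0.21066875 = 104.88125 / 0.21066875 ≈ 497.8
  x_2 = (0.199750·90 + 0.308000·270 + 0.121875·50 + 0.142375·260) / 0.21066875 = 144.24875 / 0.21066875 ≈ 684.7
  x_3 = (0.109125·90 + 0.052250·270 + 0.359250·50 + 0.212250·260) / 0.21066875 = 97.07625 / 0.21066875 ≈ 460.8
  x_4 = (0.099625·90 + 0.042875·270 + 0.052875·50 + 0.295125·260) / 0.21066875 = 99.91875 / 0.21066875 ≈ 474.3

x_3 = 460.8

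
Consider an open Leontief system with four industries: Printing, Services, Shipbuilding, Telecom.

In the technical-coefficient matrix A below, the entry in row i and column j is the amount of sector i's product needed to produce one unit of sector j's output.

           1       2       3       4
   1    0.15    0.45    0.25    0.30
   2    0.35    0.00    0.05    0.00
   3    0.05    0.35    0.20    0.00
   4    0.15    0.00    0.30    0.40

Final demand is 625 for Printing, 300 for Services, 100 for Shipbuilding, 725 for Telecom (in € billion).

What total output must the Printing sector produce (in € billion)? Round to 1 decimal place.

I − A =
  [   0.85    -0.45    -0.25    -0.30]
  [  -0.35     1.00    -0.05     0.00]
  [  -0.05    -0.35     0.80     0.00]
  [  -0.15     0.00    -0.30     0.60]
Compute the cofactors C_ij = (−1)^(i+j)·(3×3 minor ij) of I−A; the adjugate is their transpose:
adj(I−A) = Cᵀ =
  [ 0.469500   0.300000   0.253500   0.234750]
  [ 0.169500   0.360000   0.107250   0.084750]
  [ 0.103500   0.176250   0.370500   0.051750]
  [ 0.169125   0.163125   0.248625   0.494875]
det(I−A) = Σ_j (I−A)_1j·C_1j = (0.85)(0.469500) + (-0.45)(0.169500) + (-0.25)(0.103500) + (-0.30)(0.169125) = 0.2461875
(I − A)⁻¹ = adj(I−A) / det(I−A) ≈
  [   1.9071     1.2186     1.0297     0.9535]
  [   0.6885     1.4623     0.4356     0.3442]
  [   0.4204     0.7159     1.5050     0.2102]
  [   0.6870     0.6626     1.0099     2.0102]
x = (I − A)⁻¹ d = adj(I−A)·d / det(I−A), with det(I−A) = 0.2461875:
  x_1 = (0.469500·625 + 0.300000·300 + 0.253500·100 + 0.234750·725) / 0.2461875 = 578.98125 / 0.2461875 ≈ 2351.8
  x_2 = (0.169500·625 + 0.360000·300 + 0.107250·100 + 0.084750·725) / 0.2461875 = 286.10625 / 0.2461875 ≈ 1162.1
  x_3 = (0.103500·625 + 0.176250·300 + 0.370500·100 + 0.051750·725) / 0.2461875 = 192.13125 / 0.2461875 ≈ 780.4
  x_4 = (0.169125·625 + 0.163125·300 + 0.248625·100 + 0.494875·725) / 0.2461875 = 538.2875 / 0.2461875 ≈ 2186.5

x_1 = 2351.8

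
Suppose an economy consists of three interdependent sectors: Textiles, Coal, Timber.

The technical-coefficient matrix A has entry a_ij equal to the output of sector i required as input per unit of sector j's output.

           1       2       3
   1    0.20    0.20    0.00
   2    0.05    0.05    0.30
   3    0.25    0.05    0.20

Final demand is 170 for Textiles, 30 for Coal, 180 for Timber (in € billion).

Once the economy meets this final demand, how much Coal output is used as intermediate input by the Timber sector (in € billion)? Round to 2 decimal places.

z_23 = 93.46

I − A =
  [   0.80    -0.20     0.00]
  [  -0.05     0.95    -0.30]
  [  -0.25    -0.05     0.80]
Cofactors of I−A, C_ij = (−1)^(i+j)·(minor ij) (rows/columns in the sector order above):
  C_11 = (0.95)(0.80) − (-0.30)(-0.05) = 0.7450
  C_12 = −[(-0.05)(0.80) − (-0.30)(-0.25)] = 0.1150
  C_13 = (-0.05)(-0.05) − (0.95)(-0.25) = 0.2400
  C_21 = −[(-0.20)(0.80) − (0.00)(-0.05)] = 0.1600
  C_22 = (0.80)(0.80) − (0.00)(-0.25) = 0.6400
  C_23 = −[(0.80)(-0.05) − (-0.20)(-0.25)] = 0.0900
  C_31 = (-0.20)(-0.30) − (0.00)(0.95) = 0.0600
  C_32 = −[(0.80)(-0.30) − (0.00)(-0.05)] = 0.2400
  C_33 = (0.80)(0.95) − (-0.20)(-0.05) = 0.7500
det(I−A) = Σ_j (I−A)_1j·C_1j = (0.80)(0.7450) + (-0.20)(0.1150) + (0.00)(0.2400) = 0.5730
adj(I−A) = Cᵀ =
  [ 0.7450   0.1600   0.0600]
  [ 0.1150   0.6400   0.2400]
  [ 0.2400   0.0900   0.7500]
(I − A)⁻¹ = adj(I−A) / det(I−A) ≈
  [   1.3002     0.2792     0.1047]
  [   0.2007     1.1169     0.4188]
  [   0.4188     0.1571     1.3089]
First solve x = (I − A)⁻¹ d = adj(I−A)·d / det(I−A); in particular x_3 = (0.2400·170 + 0.0900·30 + 0.7500·180) / 0.5730 = 178.50 / 0.5730 ≈ 311.5183.
Intermediate flow from 2 to 3: z_23 = a_23 · x_3 = 0.30 × 178.50 / 0.5730 = 53.55 / 0.5730 ≈ 93.46.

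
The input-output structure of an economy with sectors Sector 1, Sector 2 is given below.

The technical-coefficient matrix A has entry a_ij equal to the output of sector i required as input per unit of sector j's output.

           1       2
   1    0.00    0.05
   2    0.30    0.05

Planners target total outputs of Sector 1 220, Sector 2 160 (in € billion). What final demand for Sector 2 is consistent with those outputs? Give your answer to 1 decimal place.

I − A =
  [   1.00    -0.05]
  [  -0.30     0.95]
d = (I − A) x:
  d_1 = (+1.00)·220 + (-0.05)·160 = 212.0
  d_2 = (-0.30)·220 + (+0.95)·160 = 86.0

d_2 = 86.0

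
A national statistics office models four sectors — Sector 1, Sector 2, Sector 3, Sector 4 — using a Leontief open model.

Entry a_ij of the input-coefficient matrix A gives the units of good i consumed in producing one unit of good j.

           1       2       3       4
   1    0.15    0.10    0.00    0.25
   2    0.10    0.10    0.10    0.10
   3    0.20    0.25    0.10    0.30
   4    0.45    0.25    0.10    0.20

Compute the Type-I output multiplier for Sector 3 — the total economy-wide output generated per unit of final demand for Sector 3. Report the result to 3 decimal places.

m_3 = 1.837

I − A =
  [   0.85    -0.10     0.00    -0.25]
  [  -0.10     0.90    -0.10    -0.10]
  [  -0.20    -0.25     0.90    -0.30]
  [  -0.45    -0.25    -0.10     0.80]
Compute the cofactors C_ij = (−1)^(i+j)·(3×3 minor ij) of I−A; the adjugate is their transpose:
adj(I−A) = Cᵀ =
  [ 0.568500   0.131500   0.037750   0.208250]
  [ 0.141000   0.480250   0.067750   0.129500]
  [ 0.299250   0.247625   0.470750   0.301000]
  [ 0.401250   0.255000   0.101250   0.656250]
det(I−A) = Σ_j (I−A)_1j·C_1j = (0.85)(0.568500) + (-0.10)(0.141000) + (0.00)(0.299250) + (-0.25)(0.401250) = 0.3688125
(I − A)⁻¹ = adj(I−A) / det(I−A) ≈
  [   1.5414     0.3565     0.1024     0.5647]
  [   0.3823     1.3022     0.1837     0.3511]
  [   0.8114     0.6714     1.2764     0.8161]
  [   1.0880     0.6914     0.2745     1.7794]
The output multiplier for sector j is the column-j sum of the Leontief inverse (I − A)⁻¹ = adj(I−A) / det(I−A).
Column 3 of adj(I−A): (0.037750, 0.067750, 0.470750, 0.101250); det(I−A) = 0.3688125.
m_3 = (0.037750 + 0.067750 + 0.470750 + 0.101250) / 0.3688125 = 0.6775 / 0.3688125 ≈ 1.837.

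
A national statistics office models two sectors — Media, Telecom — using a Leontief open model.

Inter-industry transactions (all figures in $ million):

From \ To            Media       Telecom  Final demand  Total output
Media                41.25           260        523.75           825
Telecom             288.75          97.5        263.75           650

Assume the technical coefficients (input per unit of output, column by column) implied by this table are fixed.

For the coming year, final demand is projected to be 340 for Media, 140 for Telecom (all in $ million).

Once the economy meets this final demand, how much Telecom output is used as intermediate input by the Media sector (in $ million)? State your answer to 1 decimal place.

z_TM = 180.9

Technical coefficients a_ij = z_ij / X_j:
  a_MM = 41.25/825 = 0.05, a_TM = 288.75/825 = 0.35
  a_MT = 260/650 = 0.40, a_TT = 97.5/650 = 0.15
I − A =
  [   0.95    -0.40]
  [  -0.35     0.85]
det(I−A) = (0.95)(0.85) − (-0.40)(-0.35) = 0.6675
adj(I−A) = [[0.85, 0.40], [0.35, 0.95]]
(I − A)⁻¹ = adj(I−A) / det(I−A) ≈
  [   1.2734     0.5993]
  [   0.5243     1.4232]
First solve x = (I − A)⁻¹ d = adj(I−A)·d / det(I−A); in particular x_M = (0.85·340 + 0.40·140) / 0.6675 = 345.00 / 0.6675 ≈ 516.854.
Intermediate flow from T to M: z_TM = a_TM · x_M = 0.35 × 345.00 / 0.6675 = 120.75 / 0.6675 ≈ 180.9.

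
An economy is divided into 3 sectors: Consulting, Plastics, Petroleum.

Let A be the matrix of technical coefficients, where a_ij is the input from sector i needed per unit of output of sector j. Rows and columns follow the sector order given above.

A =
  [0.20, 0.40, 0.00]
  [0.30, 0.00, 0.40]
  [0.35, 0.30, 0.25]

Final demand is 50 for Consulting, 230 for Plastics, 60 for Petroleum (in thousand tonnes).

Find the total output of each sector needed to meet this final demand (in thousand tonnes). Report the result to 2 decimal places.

I − A =
  [   0.80    -0.40     0.00]
  [  -0.30     1.00    -0.40]
  [  -0.35    -0.30     0.75]
Cofactors of I−A, C_ij = (−1)^(i+j)·(minor ij) (rows/columns in the sector order above):
  C_11 = (1.00)(0.75) − (-0.40)(-0.30) = 0.6300
  C_12 = −[(-0.30)(0.75) − (-0.40)(-0.35)] = 0.3650
  C_13 = (-0.30)(-0.30) − (1.00)(-0.35) = 0.4400
  C_21 = −[(-0.40)(0.75) − (0.00)(-0.30)] = 0.3000
  C_22 = (0.80)(0.75) − (0.00)(-0.35) = 0.6000
  C_23 = −[(0.80)(-0.30) − (-0.40)(-0.35)] = 0.3800
  C_31 = (-0.40)(-0.40) − (0.00)(1.00) = 0.1600
  C_32 = −[(0.80)(-0.40) − (0.00)(-0.30)] = 0.3200
  C_33 = (0.80)(1.00) − (-0.40)(-0.30) = 0.6800
det(I−A) = Σ_j (I−A)_1j·C_1j = (0.80)(0.6300) + (-0.40)(0.3650) + (0.00)(0.4400) = 0.3580
adj(I−A) = Cᵀ =
  [ 0.6300   0.3000   0.1600]
  [ 0.3650   0.6000   0.3200]
  [ 0.4400   0.3800   0.6800]
(I − A)⁻¹ = adj(I−A) / det(I−A) ≈
  [   1.7598     0.8380     0.4469]
  [   1.0196     1.6760     0.8939]
  [   1.2291     1.0615     1.8994]
x = (I − A)⁻¹ d = adj(I−A)·d / det(I−A), with det(I−A) = 0.3580:
  x_1 = (0.6300·50 + 0.3000·230 + 0.1600·60) / 0.3580 = 110.10 / 0.3580 ≈ 307.54
  x_2 = (0.3650·50 + 0.6000·230 + 0.3200·60) / 0.3580 = 175.45 / 0.3580 ≈ 490.08
  x_3 = (0.4400·50 + 0.3800·230 + 0.6800·60) / 0.3580 = 150.20 / 0.3580 ≈ 419.55

x_1 = 307.54, x_2 = 490.08, x_3 = 419.55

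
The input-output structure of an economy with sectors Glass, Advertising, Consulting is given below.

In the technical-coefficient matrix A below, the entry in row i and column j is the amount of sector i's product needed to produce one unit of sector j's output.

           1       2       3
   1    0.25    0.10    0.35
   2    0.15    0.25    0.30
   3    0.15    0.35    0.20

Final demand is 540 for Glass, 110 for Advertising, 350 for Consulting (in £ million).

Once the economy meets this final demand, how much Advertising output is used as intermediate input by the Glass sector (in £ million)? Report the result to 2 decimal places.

I − A =
  [   0.75    -0.10    -0.35]
  [  -0.15     0.75    -0.30]
  [  -0.15    -0.35     0.80]
Cofactors of I−A, C_ij = (−1)^(i+j)·(minor ij) (rows/columns in the sector order above):
  C_11 = (0.75)(0.80) − (-0.30)(-0.35) = 0.4950
  C_12 = −[(-0.15)(0.80) − (-0.30)(-0.15)] = 0.1650
  C_13 = (-0.15)(-0.35) − (0.75)(-0.15) = 0.1650
  C_21 = −[(-0.10)(0.80) − (-0.35)(-0.35)] = 0.2025
  C_22 = (0.75)(0.80) − (-0.35)(-0.15) = 0.5475
  C_23 = −[(0.75)(-0.35) − (-0.10)(-0.15)] = 0.2775
  C_31 = (-0.10)(-0.30) − (-0.35)(0.75) = 0.2925
  C_32 = −[(0.75)(-0.30) − (-0.35)(-0.15)] = 0.2775
  C_33 = (0.75)(0.75) − (-0.10)(-0.15) = 0.5475
det(I−A) = Σ_j (I−A)_1j·C_1j = (0.75)(0.4950) + (-0.10)(0.1650) + (-0.35)(0.1650) = 0.2970
adj(I−A) = Cᵀ =
  [ 0.4950   0.2025   0.2925]
  [ 0.1650   0.5475   0.2775]
  [ 0.1650   0.2775   0.5475]
(I − A)⁻¹ = adj(I−A) / det(I−A) ≈
  [   1.6667     0.6818     0.9848]
  [   0.5556     1.8434     0.9343]
  [   0.5556     0.9343     1.8434]
First solve x = (I − A)⁻¹ d = adj(I−A)·d / det(I−A); in particular x_1 = (0.4950·540 + 0.2025·110 + 0.2925·350) / 0.2970 = 391.95 / 0.2970 ≈ 1319.6970.
Intermediate flow from 2 to 1: z_21 = a_21 · x_1 = 0.15 × 391.95 / 0.2970 = 58.7925 / 0.2970 ≈ 197.95.

z_21 = 197.95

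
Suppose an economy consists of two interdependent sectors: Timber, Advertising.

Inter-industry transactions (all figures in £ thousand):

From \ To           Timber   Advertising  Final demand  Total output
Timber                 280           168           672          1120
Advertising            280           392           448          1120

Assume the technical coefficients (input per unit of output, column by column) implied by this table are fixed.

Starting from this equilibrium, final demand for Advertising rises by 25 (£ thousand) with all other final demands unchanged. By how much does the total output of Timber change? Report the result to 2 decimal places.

Technical coefficients a_ij = z_ij / X_j:
  a_11 = 280/1120 = 0.25, a_21 = 280/1120 = 0.25
  a_12 = 168/1120 = 0.15, a_22 = 392/1120 = 0.35
I − A =
  [   0.75    -0.15]
  [  -0.25     0.65]
det(I−A) = (0.75)(0.65) − (-0.15)(-0.25) = 0.4500
adj(I−A) = [[0.65, 0.15], [0.25, 0.75]]
(I − A)⁻¹ = adj(I−A) / det(I−A) ≈
  [   1.4444     0.3333]
  [   0.5556     1.6667]
Δx = (I − A)⁻¹ Δd with Δd having +25 in the Advertising component and 0 elsewhere.
So Δx_1 = L_12 · (+25), where L_12 = adj(I−A)_12 / det(I−A) = 0.15 / 0.4500.
Δx_1 = 0.15 × (+25) / 0.4500 = 3.75 / 0.4500 ≈ 8.33.

Δx_1 = 8.33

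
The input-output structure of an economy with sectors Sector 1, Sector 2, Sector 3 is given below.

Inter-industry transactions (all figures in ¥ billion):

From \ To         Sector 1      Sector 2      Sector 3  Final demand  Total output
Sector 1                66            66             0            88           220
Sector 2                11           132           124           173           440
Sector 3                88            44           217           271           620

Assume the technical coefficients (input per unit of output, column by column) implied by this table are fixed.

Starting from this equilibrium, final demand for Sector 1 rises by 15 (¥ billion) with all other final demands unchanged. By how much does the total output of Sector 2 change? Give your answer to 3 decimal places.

Technical coefficients a_ij = z_ij / X_j:
  a_11 = 66/220 = 0.30, a_21 = 11/220 = 0.05, a_31 = 88/220 = 0.40
  a_12 = 66/440 = 0.15, a_22 = 132/440 = 0.30, a_32 = 44/440 = 0.10
  a_13 = 0/620 = 0.00, a_23 = 124/620 = 0.20, a_33 = 217/620 = 0.35
I − A =
  [   0.70    -0.15     0.00]
  [  -0.05     0.70    -0.20]
  [  -0.40    -0.10     0.65]
Cofactors of I−A, C_ij = (−1)^(i+j)·(minor ij) (rows/columns in the sector order above):
  C_11 = (0.70)(0.65) − (-0.20)(-0.10) = 0.4350
  C_12 = −[(-0.05)(0.65) − (-0.20)(-0.40)] = 0.1125
  C_13 = (-0.05)(-0.10) − (0.70)(-0.40) = 0.2850
  C_21 = −[(-0.15)(0.65) − (0.00)(-0.10)] = 0.0975
  C_22 = (0.70)(0.65) − (0.00)(-0.40) = 0.4550
  C_23 = −[(0.70)(-0.10) − (-0.15)(-0.40)] = 0.1300
  C_31 = (-0.15)(-0.20) − (0.00)(0.70) = 0.0300
  C_32 = −[(0.70)(-0.20) − (0.00)(-0.05)] = 0.1400
  C_33 = (0.70)(0.70) − (-0.15)(-0.05) = 0.4825
det(I−A) = Σ_j (I−A)_1j·C_1j = (0.70)(0.4350) + (-0.15)(0.1125) + (0.00)(0.2850) = 0.287625
adj(I−A) = Cᵀ =
  [ 0.4350   0.0975   0.0300]
  [ 0.1125   0.4550   0.1400]
  [ 0.2850   0.1300   0.4825]
(I − A)⁻¹ = adj(I−A) / det(I−A) ≈
  [   1.5124     0.3390     0.1043]
  [   0.3911     1.5819     0.4867]
  [   0.9909     0.4520     1.6775]
Δx = (I − A)⁻¹ Δd with Δd having +15 in the Sector 1 component and 0 elsewhere.
So Δx_2 = L_21 · (+15), where L_21 = adj(I−A)_21 / det(I−A) = 0.1125 / 0.287625.
Δx_2 = 0.1125 × (+15) / 0.287625 = 1.6875 / 0.287625 ≈ 5.867.

Δx_2 = 5.867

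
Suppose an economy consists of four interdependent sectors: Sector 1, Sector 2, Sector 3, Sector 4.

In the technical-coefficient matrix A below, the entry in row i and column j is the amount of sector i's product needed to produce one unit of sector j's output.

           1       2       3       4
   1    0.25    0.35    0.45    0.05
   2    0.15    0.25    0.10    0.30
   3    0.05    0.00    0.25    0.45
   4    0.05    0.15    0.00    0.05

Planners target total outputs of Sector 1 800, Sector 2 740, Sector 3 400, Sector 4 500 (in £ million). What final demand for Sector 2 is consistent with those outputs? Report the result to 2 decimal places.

I − A =
  [   0.75    -0.35    -0.45    -0.05]
  [  -0.15     0.75    -0.10    -0.30]
  [  -0.05     0.00     0.75    -0.45]
  [  -0.05    -0.15     0.00     0.95]
d = (I − A) x:
  d_1 = (+0.75)·800 + (-0.35)·740 + (-0.45)·400 + (-0.05)·500 = 136.00
  d_2 = (-0.15)·800 + (+0.75)·740 + (-0.10)·400 + (-0.30)·500 = 245.00
  d_3 = (-0.05)·800 + (+0.00)·740 + (+0.75)·400 + (-0.45)·500 = 35.00
  d_4 = (-0.05)·800 + (-0.15)·740 + (+0.00)·400 + (+0.95)·500 = 324.00

d_2 = 245.00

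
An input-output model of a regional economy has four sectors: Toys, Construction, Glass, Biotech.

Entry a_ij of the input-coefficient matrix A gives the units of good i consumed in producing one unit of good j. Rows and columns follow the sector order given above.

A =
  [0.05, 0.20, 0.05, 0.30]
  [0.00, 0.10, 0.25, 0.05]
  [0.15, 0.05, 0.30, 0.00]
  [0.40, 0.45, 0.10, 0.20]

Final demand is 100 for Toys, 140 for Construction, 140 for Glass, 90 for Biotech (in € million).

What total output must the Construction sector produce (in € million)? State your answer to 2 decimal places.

I − A =
  [   0.95    -0.20    -0.05    -0.30]
  [   0.00     0.90    -0.25    -0.05]
  [  -0.15    -0.05     0.70     0.00]
  [  -0.40    -0.45    -0.10     0.80]
Compute the cofactors C_ij = (−1)^(i+j)·(3×3 minor ij) of I−A; the adjugate is their transpose:
adj(I−A) = Cᵀ =
  [ 0.478000   0.210000   0.136625   0.192375]
  [ 0.044750   0.437500   0.165750   0.044125]
  [ 0.105625   0.076250   0.550625   0.044375]
  [ 0.277375   0.360625   0.230375   0.572375]
det(I−A) = Σ_j (I−A)_1j·C_1j = (0.95)(0.478000) + (-0.20)(0.044750) + (-0.05)(0.105625) + (-0.30)(0.277375) = 0.35665625
(I − A)⁻¹ = adj(I−A) / det(I−A) ≈
  [   1.3402     0.5888     0.3831     0.5394]
  [   0.1255     1.2267     0.4647     0.1237]
  [   0.2962     0.2138     1.5439     0.1244]
  [   0.7777     1.0111     0.6459     1.6048]
x = (I − A)⁻¹ d = adj(I−A)·d / det(I−A), with det(I−A) = 0.35665625:
  x_1 = (0.478000·100 + 0.210000·140 + 0.136625·140 + 0.192375·90) / 0.35665625 = 113.64125 / 0.35665625 ≈ 318.63
  x_2 = (0.044750·100 + 0.437500·140 + 0.165750·140 + 0.044125·90) / 0.35665625 = 92.90125 / 0.35665625 ≈ 260.48
  x_3 = (0.105625·100 + 0.076250·140 + 0.550625·140 + 0.044375·90) / 0.35665625 = 102.31875 / 0.35665625 ≈ 286.88
  x_4 = (0.277375·100 + 0.360625·140 + 0.230375·140 + 0.572375·90) / 0.35665625 = 161.99125 / 0.35665625 ≈ 454.19

x_2 = 260.48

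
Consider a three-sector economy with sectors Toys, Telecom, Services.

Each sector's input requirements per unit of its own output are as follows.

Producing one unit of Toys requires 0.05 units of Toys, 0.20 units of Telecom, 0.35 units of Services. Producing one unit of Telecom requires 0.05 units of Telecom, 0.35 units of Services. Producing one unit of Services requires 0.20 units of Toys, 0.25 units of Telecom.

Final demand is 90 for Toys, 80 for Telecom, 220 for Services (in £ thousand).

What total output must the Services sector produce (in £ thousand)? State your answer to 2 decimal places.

x_3 = 353.75

I − A =
  [   0.95     0.00    -0.20]
  [  -0.20     0.95    -0.25]
  [  -0.35    -0.35     1.00]
Cofactors of I−A, C_ij = (−1)^(i+j)·(minor ij) (rows/columns in the sector order above):
  C_11 = (0.95)(1.00) − (-0.25)(-0.35) = 0.8625
  C_12 = −[(-0.20)(1.00) − (-0.25)(-0.35)] = 0.2875
  C_13 = (-0.20)(-0.35) − (0.95)(-0.35) = 0.4025
  C_21 = −[(0.00)(1.00) − (-0.20)(-0.35)] = 0.0700
  C_22 = (0.95)(1.00) − (-0.20)(-0.35) = 0.8800
  C_23 = −[(0.95)(-0.35) − (0.00)(-0.35)] = 0.3325
  C_31 = (0.00)(-0.25) − (-0.20)(0.95) = 0.1900
  C_32 = −[(0.95)(-0.25) − (-0.20)(-0.20)] = 0.2775
  C_33 = (0.95)(0.95) − (0.00)(-0.20) = 0.9025
det(I−A) = Σ_j (I−A)_1j·C_1j = (0.95)(0.8625) + (0.00)(0.2875) + (-0.20)(0.4025) = 0.738875
adj(I−A) = Cᵀ =
  [ 0.8625   0.0700   0.1900]
  [ 0.2875   0.8800   0.2775]
  [ 0.4025   0.3325   0.9025]
(I − A)⁻¹ = adj(I−A) / det(I−A) ≈
  [   1.1673     0.0947     0.2571]
  [   0.3891     1.1910     0.3756]
  [   0.5447     0.4500     1.2215]
x = (I − A)⁻¹ d = adj(I−A)·d / det(I−A), with det(I−A) = 0.738875:
  x_1 = (0.8625·90 + 0.0700·80 + 0.1900·220) / 0.738875 = 125.025 / 0.738875 ≈ 169.21
  x_2 = (0.2875·90 + 0.8800·80 + 0.2775·220) / 0.738875 = 157.325 / 0.738875 ≈ 212.93
  x_3 = (0.4025·90 + 0.3325·80 + 0.9025·220) / 0.738875 = 261.375 / 0.738875 ≈ 353.75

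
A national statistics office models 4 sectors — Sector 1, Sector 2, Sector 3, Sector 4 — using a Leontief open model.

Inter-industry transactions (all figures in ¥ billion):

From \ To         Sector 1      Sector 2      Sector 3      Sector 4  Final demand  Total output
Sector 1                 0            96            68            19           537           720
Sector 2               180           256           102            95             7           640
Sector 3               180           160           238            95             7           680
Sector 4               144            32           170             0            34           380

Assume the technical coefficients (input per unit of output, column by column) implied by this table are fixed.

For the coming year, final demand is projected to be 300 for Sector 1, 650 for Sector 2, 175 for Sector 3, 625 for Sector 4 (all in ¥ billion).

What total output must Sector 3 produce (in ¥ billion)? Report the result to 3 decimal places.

Technical coefficients a_ij = z_ij / X_j:
  a_11 = 0/720 = 0.00, a_21 = 180/720 = 0.25, a_31 = 180/720 = 0.25, a_41 = 144/720 = 0.20
  a_12 = 96/640 = 0.15, a_22 = 256/640 = 0.40, a_32 = 160/640 = 0.25, a_42 = 32/640 = 0.05
  a_13 = 68/680 = 0.10, a_23 = 102/680 = 0.15, a_33 = 238/680 = 0.35, a_43 = 170/680 = 0.25
  a_14 = 19/380 = 0.05, a_24 = 95/380 = 0.25, a_34 = 95/380 = 0.25, a_44 = 0/380 = 0.00
I − A =
  [   1.00    -0.15    -0.10    -0.05]
  [  -0.25     0.60    -0.15    -0.25]
  [  -0.25    -0.25     0.65    -0.25]
  [  -0.20    -0.05    -0.25     1.00]
Compute the cofactors C_ij = (−1)^(i+j)·(3×3 minor ij) of I−A; the adjugate is their transpose:
adj(I−A) = Cᵀ =
  [ 0.289375   0.119125   0.098500   0.068875]
  [ 0.240000   0.547875   0.244125   0.210000]
  [ 0.255000   0.305625   0.535875   0.223125]
  [ 0.133625   0.127625   0.165875   0.301250]
det(I−A) = Σ_j (I−A)_1j·C_1j = (1.00)(0.289375) + (-0.15)(0.240000) + (-0.10)(0.255000) + (-0.05)(0.133625) = 0.22119375
(I − A)⁻¹ = adj(I−A) / det(I−A) ≈
  [   1.3082     0.5386     0.4453     0.3114]
  [   1.0850     2.4769     1.1037     0.9494]
  [   1.1528     1.3817     2.4226     1.0087]
  [   0.6041     0.5770     0.7499     1.3619]
x = (I − A)⁻¹ d = adj(I−A)·d / det(I−A), with det(I−A) = 0.22119375:
  x_1 = (0.289375·300 + 0.119125·650 + 0.098500·175 + 0.068875·625) / 0.22119375 = 224.528125 / 0.22119375 ≈ 1015.074
  x_2 = (0.240000·300 + 0.547875·650 + 0.244125·175 + 0.210000·625) / 0.22119375 = 602.090625 / 0.22119375 ≈ 2722.006
  x_3 = (0.255000·300 + 0.305625·650 + 0.535875·175 + 0.223125·625) / 0.22119375 = 508.3875 / 0.22119375 ≈ 2298.381
  x_4 = (0.133625·300 + 0.127625·650 + 0.165875·175 + 0.301250·625) / 0.22119375 = 340.353125 / 0.22119375 ≈ 1538.710

x_3 = 2298.381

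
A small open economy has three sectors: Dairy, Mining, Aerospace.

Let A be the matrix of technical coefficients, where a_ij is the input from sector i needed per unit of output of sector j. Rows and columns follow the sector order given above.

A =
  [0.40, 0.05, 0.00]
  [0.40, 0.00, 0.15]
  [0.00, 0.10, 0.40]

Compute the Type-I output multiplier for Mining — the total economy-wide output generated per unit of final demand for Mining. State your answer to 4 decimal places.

I − A =
  [   0.60    -0.05     0.00]
  [  -0.40     1.00    -0.15]
  [   0.00    -0.10     0.60]
Cofactors of I−A, C_ij = (−1)^(i+j)·(minor ij) (rows/columns in the sector order above):
  C_11 = (1.00)(0.60) − (-0.15)(-0.10) = 0.5850
  C_12 = −[(-0.40)(0.60) − (-0.15)(0.00)] = 0.2400
  C_13 = (-0.40)(-0.10) − (1.00)(0.00) = 0.0400
  C_21 = −[(-0.05)(0.60) − (0.00)(-0.10)] = 0.0300
  C_22 = (0.60)(0.60) − (0.00)(0.00) = 0.3600
  C_23 = −[(0.60)(-0.10) − (-0.05)(0.00)] = 0.0600
  C_31 = (-0.05)(-0.15) − (0.00)(1.00) = 0.0075
  C_32 = −[(0.60)(-0.15) − (0.00)(-0.40)] = 0.0900
  C_33 = (0.60)(1.00) − (-0.05)(-0.40) = 0.5800
det(I−A) = Σ_j (I−A)_1j·C_1j = (0.60)(0.5850) + (-0.05)(0.2400) + (0.00)(0.0400) = 0.3390
adj(I−A) = Cᵀ =
  [ 0.5850   0.0300   0.0075]
  [ 0.2400   0.3600   0.0900]
  [ 0.0400   0.0600   0.5800]
(I − A)⁻¹ = adj(I−A) / det(I−A) ≈
  [   1.72566     0.08850     0.02212]
  [   0.70796     1.06195     0.26549]
  [   0.11799     0.17699     1.71091]
The output multiplier for sector j is the column-j sum of the Leontief inverse (I − A)⁻¹ = adj(I−A) / det(I−A).
Column M of adj(I−A): (0.0300, 0.3600, 0.0600); det(I−A) = 0.3390.
m_M = (0.0300 + 0.3600 + 0.0600) / 0.3390 = 0.45 / 0.3390 ≈ 1.3274.

m_M = 1.3274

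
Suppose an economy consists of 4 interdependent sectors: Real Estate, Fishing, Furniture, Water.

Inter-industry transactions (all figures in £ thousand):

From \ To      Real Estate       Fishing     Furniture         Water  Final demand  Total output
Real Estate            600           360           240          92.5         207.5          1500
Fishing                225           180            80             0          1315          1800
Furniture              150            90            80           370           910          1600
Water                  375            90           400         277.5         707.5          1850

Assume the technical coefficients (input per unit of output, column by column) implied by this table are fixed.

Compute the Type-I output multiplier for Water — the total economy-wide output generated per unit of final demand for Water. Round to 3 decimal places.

Technical coefficients a_ij = z_ij / X_j:
  a_11 = 600/1500 = 0.40, a_21 = 225/1500 = 0.15, a_31 = 150/1500 = 0.10, a_41 = 375/1500 = 0.25
  a_12 = 360/1800 = 0.20, a_22 = 180/1800 = 0.10, a_32 = 90/1800 = 0.05, a_42 = 90/1800 = 0.05
  a_13 = 240/1600 = 0.15, a_23 = 80/1600 = 0.05, a_33 = 80/1600 = 0.05, a_43 = 400/1600 = 0.25
  a_14 = 92.5/1850 = 0.05, a_24 = 0/1850 = 0.00, a_34 = 370/1850 = 0.20, a_44 = 277.5/1850 = 0.15
I − A =
  [   0.60    -0.20    -0.15    -0.05]
  [  -0.15     0.90    -0.05     0.00]
  [  -0.10    -0.05     0.95    -0.20]
  [  -0.25    -0.05    -0.25     0.85]
Compute the cofactors C_ij = (−1)^(i+j)·(3×3 minor ij) of I−A; the adjugate is their transpose:
adj(I−A) = Cᵀ =
  [ 0.679125   0.162375   0.134625   0.071625]
  [ 0.120375   0.421125   0.045875   0.017875]
  [ 0.129375   0.058125   0.421875   0.106875]
  [ 0.244875   0.089625   0.166375   0.467375]
det(I−A) = Σ_j (I−A)_1j·C_1j = (0.60)(0.679125) + (-0.20)(0.120375) + (-0.15)(0.129375) + (-0.05)(0.244875) = 0.35175
(I − A)⁻¹ = adj(I−A) / det(I−A) ≈
  [   1.9307     0.4616     0.3827     0.2036]
  [   0.3422     1.1972     0.1304     0.0508]
  [   0.3678     0.1652     1.1994     0.3038]
  [   0.6962     0.2548     0.4730     1.3287]
The output multiplier for sector j is the column-j sum of the Leontief inverse (I − A)⁻¹ = adj(I−A) / det(I−A).
Column 4 of adj(I−A): (0.071625, 0.017875, 0.106875, 0.467375); det(I−A) = 0.35175.
m_4 = (0.071625 + 0.017875 + 0.106875 + 0.467375) / 0.35175 = 0.66375 / 0.35175 ≈ 1.887.

m_4 = 1.887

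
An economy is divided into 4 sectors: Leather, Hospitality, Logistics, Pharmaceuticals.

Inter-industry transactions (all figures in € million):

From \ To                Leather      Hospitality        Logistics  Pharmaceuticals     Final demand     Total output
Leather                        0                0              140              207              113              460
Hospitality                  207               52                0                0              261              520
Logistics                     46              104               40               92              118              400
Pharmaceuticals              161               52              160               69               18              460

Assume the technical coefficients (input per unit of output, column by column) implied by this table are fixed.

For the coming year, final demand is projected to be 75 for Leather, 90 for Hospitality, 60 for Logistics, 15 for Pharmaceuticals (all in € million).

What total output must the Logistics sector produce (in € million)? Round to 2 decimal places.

Technical coefficients a_ij = z_ij / X_j:
  a_11 = 0/460 = 0.00, a_21 = 207/460 = 0.45, a_31 = 46/460 = 0.10, a_41 = 161/460 = 0.35
  a_12 = 0/520 = 0.00, a_22 = 52/520 = 0.10, a_32 = 104/520 = 0.20, a_42 = 52/520 = 0.10
  a_13 = 140/400 = 0.35, a_23 = 0/400 = 0.00, a_33 = 40/400 = 0.10, a_43 = 160/400 = 0.40
  a_14 = 207/460 = 0.45, a_24 = 0/460 = 0.00, a_34 = 92/460 = 0.20, a_44 = 69/460 = 0.15
I − A =
  [   1.00     0.00    -0.35    -0.45]
  [  -0.45     0.90     0.00     0.00]
  [  -0.10    -0.20     0.90    -0.20]
  [  -0.35    -0.10    -0.40     0.85]
Compute the cofactors C_ij = (−1)^(i+j)·(3×3 minor ij) of I−A; the adjugate is their transpose:
adj(I−A) = Cᵀ =
  [ 0.616500   0.143000   0.429750   0.427500]
  [ 0.308250   0.471000   0.214875   0.213750]
  [ 0.225000   0.163000   0.603000   0.261000]
  [ 0.396000   0.191000   0.486000   0.747000]
det(I−A) = Σ_j (I−A)_1j·C_1j = (1.00)(0.616500) + (0.00)(0.308250) + (-0.35)(0.225000) + (-0.45)(0.396000) = 0.35955
(I − A)⁻¹ = adj(I−A) / det(I−A) ≈
  [   1.7146     0.3977     1.1952     1.1890]
  [   0.8573     1.3100     0.5976     0.5945]
  [   0.6258     0.4533     1.6771     0.7259]
  [   1.1014     0.5312     1.3517     2.0776]
x = (I − A)⁻¹ d = adj(I−A)·d / det(I−A), with det(I−A) = 0.35955:
  x_1 = (0.616500·75 + 0.143000·90 + 0.429750·60 + 0.427500·15) / 0.35955 = 91.305 / 0.35955 ≈ 253.94
  x_2 = (0.308250·75 + 0.471000·90 + 0.214875·60 + 0.213750·15) / 0.35955 = 81.6075 / 0.35955 ≈ 226.97
  x_3 = (0.225000·75 + 0.163000·90 + 0.603000·60 + 0.261000·15) / 0.35955 = 71.64 / 0.35955 ≈ 199.25
  x_4 = (0.396000·75 + 0.191000·90 + 0.486000·60 + 0.747000·15) / 0.35955 = 87.255 / 0.35955 ≈ 242.68

x_3 = 199.25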